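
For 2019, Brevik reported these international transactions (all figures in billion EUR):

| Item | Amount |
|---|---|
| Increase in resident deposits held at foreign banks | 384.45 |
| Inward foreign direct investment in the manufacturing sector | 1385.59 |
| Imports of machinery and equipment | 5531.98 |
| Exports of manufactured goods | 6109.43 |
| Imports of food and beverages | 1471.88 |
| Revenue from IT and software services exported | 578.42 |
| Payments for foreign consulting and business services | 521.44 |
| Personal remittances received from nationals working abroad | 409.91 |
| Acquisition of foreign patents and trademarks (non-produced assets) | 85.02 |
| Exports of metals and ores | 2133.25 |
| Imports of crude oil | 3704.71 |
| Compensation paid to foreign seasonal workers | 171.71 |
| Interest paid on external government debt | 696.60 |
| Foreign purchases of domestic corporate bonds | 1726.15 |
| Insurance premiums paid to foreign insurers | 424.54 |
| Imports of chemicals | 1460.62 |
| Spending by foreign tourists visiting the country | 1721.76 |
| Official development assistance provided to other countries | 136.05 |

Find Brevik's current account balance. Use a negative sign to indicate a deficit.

-3166.76

Goods: -3704.71 - 1460.62 + 6109.43 - 5531.98 - 1471.88 + 2133.25 = -3926.51
Services: 1721.76 + 578.42 - 424.54 - 521.44 = 1354.20
Primary income: -696.60 - 171.71 = -868.31
Secondary income: 409.91 - 136.05 = 273.86
Current account = (-3926.51) + 1354.20 + (-868.31) + 273.86 = -3166.76
(Excluded from the current account — financial account: increase in resident deposits held at foreign banks 384.45, inward foreign direct investment in the manufacturing sector 1385.59, foreign purchases of domestic corporate bonds 1726.15; capital account: acquisition of foreign patents and trademarks (non-produced assets) 85.02.)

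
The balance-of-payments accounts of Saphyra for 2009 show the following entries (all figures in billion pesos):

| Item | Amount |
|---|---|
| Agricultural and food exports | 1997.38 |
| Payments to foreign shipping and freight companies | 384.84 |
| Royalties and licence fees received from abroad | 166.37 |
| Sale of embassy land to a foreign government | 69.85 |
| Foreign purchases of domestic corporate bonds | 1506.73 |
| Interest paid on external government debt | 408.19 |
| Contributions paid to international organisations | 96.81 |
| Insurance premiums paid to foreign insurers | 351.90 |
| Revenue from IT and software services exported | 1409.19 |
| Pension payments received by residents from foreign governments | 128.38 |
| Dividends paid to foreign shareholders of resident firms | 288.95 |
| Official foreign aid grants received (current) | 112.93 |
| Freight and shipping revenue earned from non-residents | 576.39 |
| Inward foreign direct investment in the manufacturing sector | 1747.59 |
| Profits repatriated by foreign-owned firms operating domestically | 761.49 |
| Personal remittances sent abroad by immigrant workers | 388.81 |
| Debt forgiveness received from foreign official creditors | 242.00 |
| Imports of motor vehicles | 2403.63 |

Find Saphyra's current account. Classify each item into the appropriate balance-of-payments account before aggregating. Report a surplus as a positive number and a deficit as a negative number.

-693.98

Goods: -2403.63 + 1997.38 = -406.25
Services: 1409.19 - 384.84 + 576.39 - 351.90 + 166.37 = 1415.21
Primary income: -408.19 - 288.95 - 761.49 = -1458.63
Secondary income: 112.93 - 96.81 - 388.81 + 128.38 = -244.31
Current account = (-406.25) + 1415.21 + (-1458.63) + (-244.31) = -693.98
(Excluded from the current account — capital account: sale of embassy land to a foreign government 69.85, debt forgiveness received from foreign official creditors 242.00; financial account: foreign purchases of domestic corporate bonds 1506.73, inward foreign direct investment in the manufacturing sector 1747.59.)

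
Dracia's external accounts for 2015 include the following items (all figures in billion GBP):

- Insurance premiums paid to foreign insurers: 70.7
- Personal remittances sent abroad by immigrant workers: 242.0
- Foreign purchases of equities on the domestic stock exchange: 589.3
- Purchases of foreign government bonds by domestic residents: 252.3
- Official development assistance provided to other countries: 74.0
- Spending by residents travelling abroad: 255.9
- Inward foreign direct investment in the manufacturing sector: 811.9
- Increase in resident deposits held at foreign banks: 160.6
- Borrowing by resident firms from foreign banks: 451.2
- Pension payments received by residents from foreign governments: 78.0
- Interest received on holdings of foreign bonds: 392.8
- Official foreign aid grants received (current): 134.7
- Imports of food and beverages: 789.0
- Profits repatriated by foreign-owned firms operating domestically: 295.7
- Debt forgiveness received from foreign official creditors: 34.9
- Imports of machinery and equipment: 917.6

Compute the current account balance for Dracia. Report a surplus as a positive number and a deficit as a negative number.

-2039.4

Goods: -789.0 - 917.6 = -1706.6
Services: -255.9 - 70.7 = -326.6
Primary income: 392.8 - 295.7 = 97.1
Secondary income: 134.7 - 242.0 + 78.0 - 74.0 = -103.3
Current account = (-1706.6) + (-326.6) + 97.1 + (-103.3) = -2039.4
(Excluded from the current account — financial account: foreign purchases of equities on the domestic stock exchange 589.3, purchases of foreign government bonds by domestic residents 252.3, inward foreign direct investment in the manufacturing sector 811.9, increase in resident deposits held at foreign banks 160.6, borrowing by resident firms from foreign banks 451.2; capital account: debt forgiveness received from foreign official creditors 34.9.)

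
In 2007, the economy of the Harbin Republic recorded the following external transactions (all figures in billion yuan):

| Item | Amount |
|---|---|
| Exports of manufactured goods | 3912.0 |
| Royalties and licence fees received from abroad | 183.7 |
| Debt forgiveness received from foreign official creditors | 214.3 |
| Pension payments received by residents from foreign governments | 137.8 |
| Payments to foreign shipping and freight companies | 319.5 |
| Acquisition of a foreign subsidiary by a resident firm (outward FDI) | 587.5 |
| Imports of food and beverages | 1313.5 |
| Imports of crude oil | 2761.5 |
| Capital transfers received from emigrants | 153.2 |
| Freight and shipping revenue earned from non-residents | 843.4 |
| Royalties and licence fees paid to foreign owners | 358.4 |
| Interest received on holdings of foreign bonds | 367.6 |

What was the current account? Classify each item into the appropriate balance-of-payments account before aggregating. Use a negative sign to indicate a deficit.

Goods: -2761.5 - 1313.5 + 3912.0 = -163.0
Services: -358.4 - 319.5 + 843.4 + 183.7 = 349.2
Primary income: 367.6
Secondary income: 137.8
Current account = (-163.0) + 349.2 + 367.6 + 137.8 = 691.6
(Excluded from the current account — capital account: debt forgiveness received from foreign official creditors 214.3, capital transfers received from emigrants 153.2; financial account: acquisition of a foreign subsidiary by a resident firm (outward FDI) 587.5.)

691.6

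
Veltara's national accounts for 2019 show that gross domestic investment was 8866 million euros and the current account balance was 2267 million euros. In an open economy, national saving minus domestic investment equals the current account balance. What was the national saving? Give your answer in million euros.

S = I + CA = 8866 + 2267 = 11133

11133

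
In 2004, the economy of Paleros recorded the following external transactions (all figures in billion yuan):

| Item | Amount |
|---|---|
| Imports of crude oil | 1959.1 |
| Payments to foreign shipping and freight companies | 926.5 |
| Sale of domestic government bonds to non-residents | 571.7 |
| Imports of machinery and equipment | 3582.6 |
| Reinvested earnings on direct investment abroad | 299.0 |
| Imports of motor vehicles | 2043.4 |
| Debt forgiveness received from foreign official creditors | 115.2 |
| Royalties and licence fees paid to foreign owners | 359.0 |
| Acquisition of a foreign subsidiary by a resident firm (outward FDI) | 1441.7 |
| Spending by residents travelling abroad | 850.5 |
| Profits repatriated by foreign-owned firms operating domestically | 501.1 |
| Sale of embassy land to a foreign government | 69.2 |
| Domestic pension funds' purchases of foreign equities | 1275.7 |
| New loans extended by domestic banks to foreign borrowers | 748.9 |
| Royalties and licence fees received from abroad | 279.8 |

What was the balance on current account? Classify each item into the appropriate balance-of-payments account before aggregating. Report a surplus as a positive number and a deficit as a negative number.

Goods: -2043.4 - 3582.6 - 1959.1 = -7585.1
Services: -926.5 - 850.5 - 359.0 + 279.8 = -1856.2
Primary income: 299.0 - 501.1 = -202.1
Current account = (-7585.1) + (-1856.2) + (-202.1) = -9643.4
(Excluded from the current account — financial account: sale of domestic government bonds to non-residents 571.7, acquisition of a foreign subsidiary by a resident firm (outward FDI) 1441.7, domestic pension funds' purchases of foreign equities 1275.7, new loans extended by domestic banks to foreign borrowers 748.9; capital account: debt forgiveness received from foreign official creditors 115.2, sale of embassy land to a foreign government 69.2.)

-9643.4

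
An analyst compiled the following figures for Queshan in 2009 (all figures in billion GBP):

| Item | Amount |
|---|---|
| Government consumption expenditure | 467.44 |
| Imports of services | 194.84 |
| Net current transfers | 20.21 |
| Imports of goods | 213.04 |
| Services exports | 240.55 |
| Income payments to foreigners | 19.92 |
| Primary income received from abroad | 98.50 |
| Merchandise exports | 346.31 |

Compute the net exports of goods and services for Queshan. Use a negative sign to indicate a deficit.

Goods balance = 346.31 - 213.04 = 133.27
Services balance = 240.55 - 194.84 = 45.71
Trade balance (goods + services) = 133.27 + 45.71 = 178.98

178.98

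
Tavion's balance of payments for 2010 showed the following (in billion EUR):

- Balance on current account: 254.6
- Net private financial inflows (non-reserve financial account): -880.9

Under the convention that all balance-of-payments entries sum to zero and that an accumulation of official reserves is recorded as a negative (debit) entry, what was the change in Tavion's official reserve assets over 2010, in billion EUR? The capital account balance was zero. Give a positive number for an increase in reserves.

Official reserve transactions balance = -(254.6 + (-880.9)) = 626.3
An accumulation of reserves is recorded as a debit (negative entry), so the change in the stock of reserves is the negative of that balance.
Change in official reserves = -(626.3) = -626.3

-626.3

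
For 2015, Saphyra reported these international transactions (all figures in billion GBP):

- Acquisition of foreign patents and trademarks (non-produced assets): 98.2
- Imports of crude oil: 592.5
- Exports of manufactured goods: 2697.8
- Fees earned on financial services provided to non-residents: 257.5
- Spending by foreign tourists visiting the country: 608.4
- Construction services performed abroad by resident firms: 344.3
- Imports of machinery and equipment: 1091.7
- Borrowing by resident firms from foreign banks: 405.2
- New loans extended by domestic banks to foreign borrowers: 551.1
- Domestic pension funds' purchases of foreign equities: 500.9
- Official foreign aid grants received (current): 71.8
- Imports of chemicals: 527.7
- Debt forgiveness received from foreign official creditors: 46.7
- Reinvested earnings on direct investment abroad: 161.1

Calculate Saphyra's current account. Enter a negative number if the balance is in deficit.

Goods: -1091.7 - 592.5 + 2697.8 - 527.7 = 485.9
Services: 608.4 + 257.5 + 344.3 = 1210.2
Primary income: 161.1
Secondary income: 71.8
Current account = 485.9 + 1210.2 + 161.1 + 71.8 = 1929.0
(Excluded from the current account — capital account: acquisition of foreign patents and trademarks (non-produced assets) 98.2, debt forgiveness received from foreign official creditors 46.7; financial account: borrowing by resident firms from foreign banks 405.2, new loans extended by domestic banks to foreign borrowers 551.1, domestic pension funds' purchases of foreign equities 500.9.)

1929.0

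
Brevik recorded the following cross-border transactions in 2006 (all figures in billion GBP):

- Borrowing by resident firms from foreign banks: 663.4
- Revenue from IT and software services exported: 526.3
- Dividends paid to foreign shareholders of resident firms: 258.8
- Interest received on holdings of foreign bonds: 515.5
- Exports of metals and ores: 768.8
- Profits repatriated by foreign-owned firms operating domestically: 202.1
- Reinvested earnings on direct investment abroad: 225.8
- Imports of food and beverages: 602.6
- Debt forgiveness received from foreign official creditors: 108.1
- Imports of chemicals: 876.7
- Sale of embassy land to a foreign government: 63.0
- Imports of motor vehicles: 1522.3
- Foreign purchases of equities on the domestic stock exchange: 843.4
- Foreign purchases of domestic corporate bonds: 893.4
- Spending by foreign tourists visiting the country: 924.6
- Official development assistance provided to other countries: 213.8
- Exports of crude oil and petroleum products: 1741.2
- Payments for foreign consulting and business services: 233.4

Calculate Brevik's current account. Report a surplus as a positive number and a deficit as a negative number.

792.5

Goods: 1741.2 + 768.8 - 1522.3 - 602.6 - 876.7 = -491.6
Services: 526.3 + 924.6 - 233.4 = 1217.5
Primary income: -258.8 + 515.5 + 225.8 - 202.1 = 280.4
Secondary income: -213.8
Current account = (-491.6) + 1217.5 + 280.4 + (-213.8) = 792.5
(Excluded from the current account — financial account: borrowing by resident firms from foreign banks 663.4, foreign purchases of equities on the domestic stock exchange 843.4, foreign purchases of domestic corporate bonds 893.4; capital account: debt forgiveness received from foreign official creditors 108.1, sale of embassy land to a foreign government 63.0.)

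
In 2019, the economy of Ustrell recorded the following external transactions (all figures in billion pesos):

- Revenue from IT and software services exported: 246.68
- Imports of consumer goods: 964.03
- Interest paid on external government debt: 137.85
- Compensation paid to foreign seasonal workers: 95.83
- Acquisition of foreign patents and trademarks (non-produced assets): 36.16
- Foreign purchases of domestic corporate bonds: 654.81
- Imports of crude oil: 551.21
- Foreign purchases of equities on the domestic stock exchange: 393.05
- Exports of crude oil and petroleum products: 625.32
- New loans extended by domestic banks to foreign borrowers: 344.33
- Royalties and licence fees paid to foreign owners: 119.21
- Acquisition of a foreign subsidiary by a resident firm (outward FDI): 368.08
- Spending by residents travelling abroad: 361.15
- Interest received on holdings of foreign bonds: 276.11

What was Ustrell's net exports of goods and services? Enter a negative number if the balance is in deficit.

-1123.60

Goods: -964.03 - 551.21 + 625.32 = -889.92
Services: 246.68 - 361.15 - 119.21 = -233.68
Trade balance = -889.92 + (-233.68) = -1123.60
(Excluded from the trade balance — primary income: interest paid on external government debt 137.85, compensation paid to foreign seasonal workers 95.83, interest received on holdings of foreign bonds 276.11; capital account: acquisition of foreign patents and trademarks (non-produced assets) 36.16; financial account: foreign purchases of domestic corporate bonds 654.81, foreign purchases of equities on the domestic stock exchange 393.05, new loans extended by domestic banks to foreign borrowers 344.33, acquisition of a foreign subsidiary by a resident firm (outward FDI) 368.08.)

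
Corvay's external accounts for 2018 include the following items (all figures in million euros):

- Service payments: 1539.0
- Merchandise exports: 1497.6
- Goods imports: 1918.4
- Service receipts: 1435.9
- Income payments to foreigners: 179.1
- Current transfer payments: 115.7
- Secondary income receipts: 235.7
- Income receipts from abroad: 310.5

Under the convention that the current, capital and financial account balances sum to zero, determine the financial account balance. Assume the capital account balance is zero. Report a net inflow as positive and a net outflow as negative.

272.5

Goods balance = 1497.6 - 1918.4 = -420.8
Services balance = 1435.9 - 1539.0 = -103.1
Trade balance (goods + services) = -420.8 + (-103.1) = -523.9
Net primary income = 310.5 - 179.1 = 131.4
Net secondary income = 235.7 - 115.7 = 120.0
Current account = -523.9 + 131.4 + 120.0 = -272.5
Financial account = -(-272.5) = 272.5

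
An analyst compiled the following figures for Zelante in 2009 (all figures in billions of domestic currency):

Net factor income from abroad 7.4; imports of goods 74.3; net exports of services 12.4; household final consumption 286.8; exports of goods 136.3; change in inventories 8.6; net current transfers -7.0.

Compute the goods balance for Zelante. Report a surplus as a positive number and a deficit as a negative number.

Goods balance = 136.3 - 74.3 = 62.0

62.0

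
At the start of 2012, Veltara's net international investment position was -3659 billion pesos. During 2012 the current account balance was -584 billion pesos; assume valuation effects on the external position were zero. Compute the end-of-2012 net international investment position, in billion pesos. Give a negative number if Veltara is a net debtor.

With no valuation effects, change in NIIP = current account = -584
End-of-year NIIP = -3659 + (-584) = -4243

-4243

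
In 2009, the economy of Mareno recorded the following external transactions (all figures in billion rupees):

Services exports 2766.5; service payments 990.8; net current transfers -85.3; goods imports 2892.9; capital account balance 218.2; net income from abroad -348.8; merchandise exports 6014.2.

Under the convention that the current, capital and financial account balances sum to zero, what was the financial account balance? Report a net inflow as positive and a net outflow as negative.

-4681.1

Goods balance = 6014.2 - 2892.9 = 3121.3
Services balance = 2766.5 - 990.8 = 1775.7
Trade balance (goods + services) = 3121.3 + 1775.7 = 4897.0
Net primary income = -348.8
Net secondary income = -85.3
Current account = 4897.0 + (-348.8) + (-85.3) = 4462.9
Financial account = -(4462.9 + 218.2) = -4681.1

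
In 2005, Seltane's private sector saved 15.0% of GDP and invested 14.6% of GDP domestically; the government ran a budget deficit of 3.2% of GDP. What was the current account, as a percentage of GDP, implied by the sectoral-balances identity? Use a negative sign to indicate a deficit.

By the sectoral-balances identity, CA = (S_private - I) + (T - G).
Private balance = 15.0 - 14.6 = 0.4
Government balance (T - G) = -3.2
CA = 0.4 + (-3.2) = -2.8

-2.8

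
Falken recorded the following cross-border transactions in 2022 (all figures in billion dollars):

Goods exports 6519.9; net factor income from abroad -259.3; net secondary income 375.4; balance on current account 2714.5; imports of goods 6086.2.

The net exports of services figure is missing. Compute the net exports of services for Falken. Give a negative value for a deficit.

Current account = goods balance + services balance + net primary income + net secondary income
Sum of the known components = 549.8
Net exports of services = CA - (known components) = 2714.5 - 549.8 = 2164.7

2164.7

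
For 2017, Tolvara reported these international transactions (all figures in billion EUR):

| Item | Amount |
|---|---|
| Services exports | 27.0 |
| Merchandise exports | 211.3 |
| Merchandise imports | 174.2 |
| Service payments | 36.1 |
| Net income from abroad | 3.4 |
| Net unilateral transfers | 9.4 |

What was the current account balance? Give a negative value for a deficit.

Goods balance = 211.3 - 174.2 = 37.1
Services balance = 27.0 - 36.1 = -9.1
Trade balance (goods + services) = 37.1 + (-9.1) = 28.0
Net primary income = 3.4
Net secondary income = 9.4
Current account = 28.0 + 3.4 + 9.4 = 40.8

40.8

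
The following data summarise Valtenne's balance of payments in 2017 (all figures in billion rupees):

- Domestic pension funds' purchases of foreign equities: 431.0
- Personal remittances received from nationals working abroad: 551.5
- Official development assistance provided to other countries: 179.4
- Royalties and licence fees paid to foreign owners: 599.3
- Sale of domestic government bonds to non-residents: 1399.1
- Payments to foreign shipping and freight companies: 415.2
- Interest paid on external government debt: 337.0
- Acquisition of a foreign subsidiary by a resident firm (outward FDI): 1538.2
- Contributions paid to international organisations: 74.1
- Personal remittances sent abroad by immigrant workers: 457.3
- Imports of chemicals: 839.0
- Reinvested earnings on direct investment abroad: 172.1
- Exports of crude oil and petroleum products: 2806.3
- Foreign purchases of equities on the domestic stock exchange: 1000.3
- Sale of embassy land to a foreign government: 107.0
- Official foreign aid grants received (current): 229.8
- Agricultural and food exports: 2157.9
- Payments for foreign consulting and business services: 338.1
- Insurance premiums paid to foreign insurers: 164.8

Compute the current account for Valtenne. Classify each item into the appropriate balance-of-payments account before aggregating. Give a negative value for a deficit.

2513.4

Goods: -839.0 + 2806.3 + 2157.9 = 4125.2
Services: -599.3 - 338.1 - 164.8 - 415.2 = -1517.4
Primary income: -337.0 + 172.1 = -164.9
Secondary income: 551.5 - 74.1 + 229.8 - 179.4 - 457.3 = 70.5
Current account = 4125.2 + (-1517.4) + (-164.9) + 70.5 = 2513.4
(Excluded from the current account — financial account: domestic pension funds' purchases of foreign equities 431.0, sale of domestic government bonds to non-residents 1399.1, acquisition of a foreign subsidiary by a resident firm (outward FDI) 1538.2, foreign purchases of equities on the domestic stock exchange 1000.3; capital account: sale of embassy land to a foreign government 107.0.)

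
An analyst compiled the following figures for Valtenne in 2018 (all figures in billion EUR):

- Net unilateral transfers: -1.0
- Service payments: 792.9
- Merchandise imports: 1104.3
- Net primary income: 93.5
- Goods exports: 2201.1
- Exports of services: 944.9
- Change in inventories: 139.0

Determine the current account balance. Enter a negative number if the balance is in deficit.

Goods balance = 2201.1 - 1104.3 = 1096.8
Services balance = 944.9 - 792.9 = 152.0
Trade balance (goods + services) = 1096.8 + 152.0 = 1248.8
Net primary income = 93.5
Net secondary income = -1.0
Current account = 1248.8 + 93.5 + (-1.0) = 1341.3

1341.3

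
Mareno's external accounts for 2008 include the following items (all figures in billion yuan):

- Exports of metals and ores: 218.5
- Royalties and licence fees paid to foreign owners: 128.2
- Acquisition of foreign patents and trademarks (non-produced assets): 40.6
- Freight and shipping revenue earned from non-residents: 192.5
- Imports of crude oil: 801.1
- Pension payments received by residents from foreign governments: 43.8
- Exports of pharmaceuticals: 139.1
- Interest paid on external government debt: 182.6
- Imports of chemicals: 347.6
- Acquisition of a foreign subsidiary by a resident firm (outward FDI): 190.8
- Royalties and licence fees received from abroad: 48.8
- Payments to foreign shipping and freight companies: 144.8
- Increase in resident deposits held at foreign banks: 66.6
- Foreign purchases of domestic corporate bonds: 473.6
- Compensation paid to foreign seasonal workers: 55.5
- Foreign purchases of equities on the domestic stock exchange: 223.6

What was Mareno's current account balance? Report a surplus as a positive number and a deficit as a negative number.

-1017.1

Goods: -801.1 - 347.6 + 139.1 + 218.5 = -791.1
Services: 48.8 + 192.5 - 128.2 - 144.8 = -31.7
Primary income: -55.5 - 182.6 = -238.1
Secondary income: 43.8
Current account = (-791.1) + (-31.7) + (-238.1) + 43.8 = -1017.1
(Excluded from the current account — capital account: acquisition of foreign patents and trademarks (non-produced assets) 40.6; financial account: acquisition of a foreign subsidiary by a resident firm (outward FDI) 190.8, increase in resident deposits held at foreign banks 66.6, foreign purchases of domestic corporate bonds 473.6, foreign purchases of equities on the domestic stock exchange 223.6.)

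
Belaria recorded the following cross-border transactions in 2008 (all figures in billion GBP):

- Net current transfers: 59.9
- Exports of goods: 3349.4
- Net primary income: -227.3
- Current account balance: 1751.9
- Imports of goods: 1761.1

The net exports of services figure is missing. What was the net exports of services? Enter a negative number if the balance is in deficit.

Current account = goods balance + services balance + net primary income + net secondary income
Sum of the known components = 1420.9
Net exports of services = CA - (known components) = 1751.9 - 1420.9 = 331.0

331.0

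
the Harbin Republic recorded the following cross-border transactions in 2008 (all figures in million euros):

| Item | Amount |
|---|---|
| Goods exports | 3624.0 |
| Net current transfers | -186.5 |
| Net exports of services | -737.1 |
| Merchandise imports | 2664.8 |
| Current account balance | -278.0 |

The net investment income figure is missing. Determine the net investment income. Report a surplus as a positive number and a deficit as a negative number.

-313.6

Current account = goods balance + services balance + net primary income + net secondary income
Sum of the known components = 35.6
Net investment income = CA - (known components) = -278.0 - 35.6 = -313.6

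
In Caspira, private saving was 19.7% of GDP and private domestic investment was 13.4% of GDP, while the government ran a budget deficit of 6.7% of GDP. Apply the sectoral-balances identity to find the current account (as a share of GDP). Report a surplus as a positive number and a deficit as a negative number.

-0.4

By the sectoral-balances identity, CA = (S_private - I) + (T - G).
Private balance = 19.7 - 13.4 = 6.3
Government balance (T - G) = -6.7
CA = 6.3 + (-6.7) = -0.4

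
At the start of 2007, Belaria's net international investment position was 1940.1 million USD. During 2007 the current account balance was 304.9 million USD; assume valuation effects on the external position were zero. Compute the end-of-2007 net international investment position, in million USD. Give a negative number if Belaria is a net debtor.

2245.0

With no valuation effects, change in NIIP = current account = 304.9
End-of-year NIIP = 1940.1 + 304.9 = 2245.0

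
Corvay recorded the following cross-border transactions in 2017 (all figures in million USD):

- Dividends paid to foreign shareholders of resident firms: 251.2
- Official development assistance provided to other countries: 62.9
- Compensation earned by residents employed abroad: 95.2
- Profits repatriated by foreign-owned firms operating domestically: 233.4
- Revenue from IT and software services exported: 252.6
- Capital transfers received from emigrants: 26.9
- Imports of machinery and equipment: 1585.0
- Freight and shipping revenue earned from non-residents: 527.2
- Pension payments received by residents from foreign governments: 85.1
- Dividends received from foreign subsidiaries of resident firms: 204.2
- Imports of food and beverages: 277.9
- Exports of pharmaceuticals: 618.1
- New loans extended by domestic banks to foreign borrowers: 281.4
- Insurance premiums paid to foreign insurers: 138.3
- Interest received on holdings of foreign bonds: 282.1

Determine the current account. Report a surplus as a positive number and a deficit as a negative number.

-484.2

Goods: -1585.0 + 618.1 - 277.9 = -1244.8
Services: 252.6 - 138.3 + 527.2 = 641.5
Primary income: -233.4 - 251.2 + 282.1 + 95.2 + 204.2 = 96.9
Secondary income: -62.9 + 85.1 = 22.2
Current account = (-1244.8) + 641.5 + 96.9 + 22.2 = -484.2
(Excluded from the current account — capital account: capital transfers received from emigrants 26.9; financial account: new loans extended by domestic banks to foreign borrowers 281.4.)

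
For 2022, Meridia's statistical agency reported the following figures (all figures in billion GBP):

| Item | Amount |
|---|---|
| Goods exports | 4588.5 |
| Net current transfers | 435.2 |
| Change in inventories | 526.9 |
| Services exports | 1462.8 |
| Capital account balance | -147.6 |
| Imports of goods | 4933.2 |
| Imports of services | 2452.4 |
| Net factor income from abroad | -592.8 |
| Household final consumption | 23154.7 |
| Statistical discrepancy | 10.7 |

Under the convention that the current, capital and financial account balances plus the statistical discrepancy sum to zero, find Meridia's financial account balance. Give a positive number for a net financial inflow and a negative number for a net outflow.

Goods balance = 4588.5 - 4933.2 = -344.7
Services balance = 1462.8 - 2452.4 = -989.6
Trade balance (goods + services) = -344.7 + (-989.6) = -1334.3
Net primary income = -592.8
Net secondary income = 435.2
Current account = -1334.3 + (-592.8) + 435.2 = -1491.9
Financial account = -(-1491.9 + (-147.6) + 10.7) = 1628.8

1628.8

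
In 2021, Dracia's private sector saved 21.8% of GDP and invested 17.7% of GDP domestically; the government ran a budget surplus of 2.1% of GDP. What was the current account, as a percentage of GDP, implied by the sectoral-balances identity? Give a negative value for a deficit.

By the sectoral-balances identity, CA = (S_private - I) + (T - G).
Private balance = 21.8 - 17.7 = 4.1
Government balance (T - G) = 2.1
CA = 4.1 + 2.1 = 6.2

6.2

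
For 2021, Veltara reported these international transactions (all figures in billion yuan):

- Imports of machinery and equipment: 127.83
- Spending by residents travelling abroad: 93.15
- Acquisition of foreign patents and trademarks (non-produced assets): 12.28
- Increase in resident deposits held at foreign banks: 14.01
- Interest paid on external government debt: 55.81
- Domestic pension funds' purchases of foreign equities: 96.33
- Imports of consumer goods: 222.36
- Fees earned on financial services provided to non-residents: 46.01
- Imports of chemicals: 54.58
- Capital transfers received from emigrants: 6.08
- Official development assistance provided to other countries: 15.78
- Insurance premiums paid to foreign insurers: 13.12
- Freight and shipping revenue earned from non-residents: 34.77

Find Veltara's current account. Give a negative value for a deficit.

-501.85

Goods: -54.58 - 127.83 - 222.36 = -404.77
Services: 34.77 - 93.15 - 13.12 + 46.01 = -25.49
Primary income: -55.81
Secondary income: -15.78
Current account = (-404.77) + (-25.49) + (-55.81) + (-15.78) = -501.85
(Excluded from the current account — capital account: acquisition of foreign patents and trademarks (non-produced assets) 12.28, capital transfers received from emigrants 6.08; financial account: increase in resident deposits held at foreign banks 14.01, domestic pension funds' purchases of foreign equities 96.33.)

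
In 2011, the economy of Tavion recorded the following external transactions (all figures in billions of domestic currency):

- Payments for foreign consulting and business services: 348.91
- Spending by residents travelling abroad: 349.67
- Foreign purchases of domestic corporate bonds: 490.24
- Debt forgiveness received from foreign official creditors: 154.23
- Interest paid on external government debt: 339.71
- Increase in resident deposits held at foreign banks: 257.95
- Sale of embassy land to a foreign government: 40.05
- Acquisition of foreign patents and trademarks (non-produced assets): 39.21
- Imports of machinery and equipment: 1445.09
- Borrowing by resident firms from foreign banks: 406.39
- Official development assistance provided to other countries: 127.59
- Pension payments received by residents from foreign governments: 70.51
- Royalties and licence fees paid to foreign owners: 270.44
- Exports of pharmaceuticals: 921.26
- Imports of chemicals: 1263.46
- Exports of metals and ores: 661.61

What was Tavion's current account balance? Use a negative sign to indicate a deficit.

-2491.49

Goods: 661.61 + 921.26 - 1263.46 - 1445.09 = -1125.68
Services: -270.44 - 349.67 - 348.91 = -969.02
Primary income: -339.71
Secondary income: -127.59 + 70.51 = -57.08
Current account = (-1125.68) + (-969.02) + (-339.71) + (-57.08) = -2491.49
(Excluded from the current account — financial account: foreign purchases of domestic corporate bonds 490.24, increase in resident deposits held at foreign banks 257.95, borrowing by resident firms from foreign banks 406.39; capital account: debt forgiveness received from foreign official creditors 154.23, sale of embassy land to a foreign government 40.05, acquisition of foreign patents and trademarks (non-produced assets) 39.21.)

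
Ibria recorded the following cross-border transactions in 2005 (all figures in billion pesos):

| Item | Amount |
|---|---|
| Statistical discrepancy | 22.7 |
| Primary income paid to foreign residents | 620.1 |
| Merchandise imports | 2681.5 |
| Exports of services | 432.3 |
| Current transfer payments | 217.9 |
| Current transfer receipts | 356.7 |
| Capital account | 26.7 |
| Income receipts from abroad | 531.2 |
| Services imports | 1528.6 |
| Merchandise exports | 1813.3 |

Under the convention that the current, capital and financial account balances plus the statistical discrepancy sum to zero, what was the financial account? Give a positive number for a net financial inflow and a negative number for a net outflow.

1865.2

Goods balance = 1813.3 - 2681.5 = -868.2
Services balance = 432.3 - 1528.6 = -1096.3
Trade balance (goods + services) = -868.2 + (-1096.3) = -1964.5
Net primary income = 531.2 - 620.1 = -88.9
Net secondary income = 356.7 - 217.9 = 138.8
Current account = -1964.5 + (-88.9) + 138.8 = -1914.6
Financial account = -(-1914.6 + 26.7 + 22.7) = 1865.2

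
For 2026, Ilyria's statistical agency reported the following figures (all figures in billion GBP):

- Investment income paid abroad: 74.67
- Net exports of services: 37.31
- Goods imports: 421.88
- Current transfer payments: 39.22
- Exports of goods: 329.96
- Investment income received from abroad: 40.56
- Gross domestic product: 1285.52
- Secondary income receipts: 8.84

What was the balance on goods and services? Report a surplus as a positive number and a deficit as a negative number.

Goods balance = 329.96 - 421.88 = -91.92
Services balance = 37.31
Trade balance (goods + services) = -91.92 + 37.31 = -54.61

-54.61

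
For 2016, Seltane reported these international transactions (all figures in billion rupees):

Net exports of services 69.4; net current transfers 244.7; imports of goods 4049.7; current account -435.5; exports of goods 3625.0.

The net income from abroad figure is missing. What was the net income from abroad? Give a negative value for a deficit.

Current account = goods balance + services balance + net primary income + net secondary income
Sum of the known components = -110.6
Net income from abroad = CA - (known components) = -435.5 - (-110.6) = -324.9

-324.9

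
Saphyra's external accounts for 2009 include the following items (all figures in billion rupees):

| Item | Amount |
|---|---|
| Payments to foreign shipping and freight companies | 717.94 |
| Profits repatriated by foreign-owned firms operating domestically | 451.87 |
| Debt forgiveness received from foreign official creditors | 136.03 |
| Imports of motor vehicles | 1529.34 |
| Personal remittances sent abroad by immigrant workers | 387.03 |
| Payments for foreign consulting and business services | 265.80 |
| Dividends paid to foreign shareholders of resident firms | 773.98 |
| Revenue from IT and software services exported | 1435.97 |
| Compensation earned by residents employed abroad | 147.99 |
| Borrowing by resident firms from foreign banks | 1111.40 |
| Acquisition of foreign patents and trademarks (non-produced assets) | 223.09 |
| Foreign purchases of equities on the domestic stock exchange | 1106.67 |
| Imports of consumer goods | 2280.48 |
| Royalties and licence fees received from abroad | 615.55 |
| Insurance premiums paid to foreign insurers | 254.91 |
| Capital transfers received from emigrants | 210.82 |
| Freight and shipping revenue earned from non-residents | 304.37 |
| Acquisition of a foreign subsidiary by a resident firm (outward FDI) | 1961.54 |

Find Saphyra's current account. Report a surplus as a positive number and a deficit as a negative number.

-4157.47

Goods: -2280.48 - 1529.34 = -3809.82
Services: -717.94 + 1435.97 - 265.80 + 615.55 + 304.37 - 254.91 = 1117.24
Primary income: -451.87 + 147.99 - 773.98 = -1077.86
Secondary income: -387.03
Current account = (-3809.82) + 1117.24 + (-1077.86) + (-387.03) = -4157.47
(Excluded from the current account — capital account: debt forgiveness received from foreign official creditors 136.03, acquisition of foreign patents and trademarks (non-produced assets) 223.09, capital transfers received from emigrants 210.82; financial account: borrowing by resident firms from foreign banks 1111.40, foreign purchases of equities on the domestic stock exchange 1106.67, acquisition of a foreign subsidiary by a resident firm (outward FDI) 1961.54.)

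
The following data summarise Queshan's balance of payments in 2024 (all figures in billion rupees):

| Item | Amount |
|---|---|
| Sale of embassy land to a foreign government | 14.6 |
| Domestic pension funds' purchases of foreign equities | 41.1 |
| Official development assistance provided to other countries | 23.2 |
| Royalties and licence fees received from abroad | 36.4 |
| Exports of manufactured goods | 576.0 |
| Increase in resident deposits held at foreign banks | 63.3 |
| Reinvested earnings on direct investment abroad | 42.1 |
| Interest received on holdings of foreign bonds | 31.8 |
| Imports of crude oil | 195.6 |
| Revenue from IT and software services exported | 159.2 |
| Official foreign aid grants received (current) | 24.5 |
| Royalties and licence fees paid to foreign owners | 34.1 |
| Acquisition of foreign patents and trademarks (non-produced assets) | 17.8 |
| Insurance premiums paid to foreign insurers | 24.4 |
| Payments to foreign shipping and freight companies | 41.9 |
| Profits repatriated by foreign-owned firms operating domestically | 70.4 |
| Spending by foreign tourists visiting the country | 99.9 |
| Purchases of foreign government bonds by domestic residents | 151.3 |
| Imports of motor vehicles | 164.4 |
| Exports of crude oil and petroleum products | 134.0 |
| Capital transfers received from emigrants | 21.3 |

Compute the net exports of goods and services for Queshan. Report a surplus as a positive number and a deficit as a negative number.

Goods: -164.4 + 134.0 - 195.6 + 576.0 = 350.0
Services: 36.4 - 24.4 - 41.9 + 159.2 + 99.9 - 34.1 = 195.1
Trade balance = 350.0 + 195.1 = 545.1
(Excluded from the trade balance — capital account: sale of embassy land to a foreign government 14.6, acquisition of foreign patents and trademarks (non-produced assets) 17.8, capital transfers received from emigrants 21.3; financial account: domestic pension funds' purchases of foreign equities 41.1, increase in resident deposits held at foreign banks 63.3, purchases of foreign government bonds by domestic residents 151.3; secondary income: official development assistance provided to other countries 23.2, official foreign aid grants received (current) 24.5; primary income: reinvested earnings on direct investment abroad 42.1, interest received on holdings of foreign bonds 31.8, profits repatriated by foreign-owned firms operating domestically 70.4.)

545.1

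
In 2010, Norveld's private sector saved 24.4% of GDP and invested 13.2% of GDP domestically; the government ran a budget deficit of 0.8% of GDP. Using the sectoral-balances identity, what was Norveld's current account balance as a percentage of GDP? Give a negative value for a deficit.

10.4

By the sectoral-balances identity, CA = (S_private - I) + (T - G).
Private balance = 24.4 - 13.2 = 11.2
Government balance (T - G) = -0.8
CA = 11.2 + (-0.8) = 10.4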